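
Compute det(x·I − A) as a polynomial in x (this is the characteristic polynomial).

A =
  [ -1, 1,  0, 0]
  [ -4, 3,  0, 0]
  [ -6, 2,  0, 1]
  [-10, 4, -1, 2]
x^4 - 4*x^3 + 6*x^2 - 4*x + 1

Expanding det(x·I − A) (e.g. by cofactor expansion or by noting that A is similar to its Jordan form J, which has the same characteristic polynomial as A) gives
  χ_A(x) = x^4 - 4*x^3 + 6*x^2 - 4*x + 1
which factors as (x - 1)^4. The eigenvalues (with algebraic multiplicities) are λ = 1 with multiplicity 4.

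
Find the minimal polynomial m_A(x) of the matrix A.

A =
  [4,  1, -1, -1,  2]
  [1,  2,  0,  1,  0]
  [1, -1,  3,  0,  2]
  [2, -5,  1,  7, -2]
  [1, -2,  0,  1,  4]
x^2 - 8*x + 16

The characteristic polynomial is χ_A(x) = (x - 4)^5, so the eigenvalues are known. The minimal polynomial is
  m_A(x) = Π_λ (x − λ)^{k_λ}
where k_λ is the size of the *largest* Jordan block for λ (equivalently, the smallest k with (A − λI)^k v = 0 for every generalised eigenvector v of λ).

  λ = 4: largest Jordan block has size 2, contributing (x − 4)^2

So m_A(x) = (x - 4)^2 = x^2 - 8*x + 16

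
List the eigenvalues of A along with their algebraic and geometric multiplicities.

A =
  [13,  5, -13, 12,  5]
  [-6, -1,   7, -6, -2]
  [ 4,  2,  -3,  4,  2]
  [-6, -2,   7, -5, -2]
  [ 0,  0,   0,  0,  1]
λ = 1: alg = 5, geom = 3

Step 1 — factor the characteristic polynomial to read off the algebraic multiplicities:
  χ_A(x) = (x - 1)^5

Step 2 — compute geometric multiplicities via the rank-nullity identity g(λ) = n − rank(A − λI):
  rank(A − (1)·I) = 2, so dim ker(A − (1)·I) = n − 2 = 3

Summary:
  λ = 1: algebraic multiplicity = 5, geometric multiplicity = 3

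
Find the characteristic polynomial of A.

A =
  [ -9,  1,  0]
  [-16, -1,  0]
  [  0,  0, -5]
x^3 + 15*x^2 + 75*x + 125

Expanding det(x·I − A) (e.g. by cofactor expansion or by noting that A is similar to its Jordan form J, which has the same characteristic polynomial as A) gives
  χ_A(x) = x^3 + 15*x^2 + 75*x + 125
which factors as (x + 5)^3. The eigenvalues (with algebraic multiplicities) are λ = -5 with multiplicity 3.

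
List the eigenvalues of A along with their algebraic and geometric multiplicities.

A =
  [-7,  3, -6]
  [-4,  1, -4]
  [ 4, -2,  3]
λ = -1: alg = 3, geom = 2

Step 1 — factor the characteristic polynomial to read off the algebraic multiplicities:
  χ_A(x) = (x + 1)^3

Step 2 — compute geometric multiplicities via the rank-nullity identity g(λ) = n − rank(A − λI):
  rank(A − (-1)·I) = 1, so dim ker(A − (-1)·I) = n − 1 = 2

Summary:
  λ = -1: algebraic multiplicity = 3, geometric multiplicity = 2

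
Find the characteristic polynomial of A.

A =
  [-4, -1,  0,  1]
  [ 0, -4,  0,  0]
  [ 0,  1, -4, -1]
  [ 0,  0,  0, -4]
x^4 + 16*x^3 + 96*x^2 + 256*x + 256

Expanding det(x·I − A) (e.g. by cofactor expansion or by noting that A is similar to its Jordan form J, which has the same characteristic polynomial as A) gives
  χ_A(x) = x^4 + 16*x^3 + 96*x^2 + 256*x + 256
which factors as (x + 4)^4. The eigenvalues (with algebraic multiplicities) are λ = -4 with multiplicity 4.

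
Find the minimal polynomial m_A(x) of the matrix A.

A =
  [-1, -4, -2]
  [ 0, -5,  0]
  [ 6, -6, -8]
x^2 + 9*x + 20

The characteristic polynomial is χ_A(x) = (x + 4)*(x + 5)^2, so the eigenvalues are known. The minimal polynomial is
  m_A(x) = Π_λ (x − λ)^{k_λ}
where k_λ is the size of the *largest* Jordan block for λ (equivalently, the smallest k with (A − λI)^k v = 0 for every generalised eigenvector v of λ).

  λ = -5: largest Jordan block has size 1, contributing (x + 5)
  λ = -4: largest Jordan block has size 1, contributing (x + 4)

So m_A(x) = (x + 4)*(x + 5) = x^2 + 9*x + 20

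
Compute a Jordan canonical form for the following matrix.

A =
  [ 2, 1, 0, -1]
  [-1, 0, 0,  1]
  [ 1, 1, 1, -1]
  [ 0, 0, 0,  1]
J_2(1) ⊕ J_1(1) ⊕ J_1(1)

The characteristic polynomial is
  det(x·I − A) = x^4 - 4*x^3 + 6*x^2 - 4*x + 1 = (x - 1)^4

Eigenvalues and multiplicities (the geometric multiplicity of λ is n − rank(A − λI), which equals the number of Jordan blocks for λ):
  λ = 1: algebraic multiplicity = 4, geometric multiplicity = 3

Determining the block sizes for each eigenvalue:
  λ = 1: 3 blocks summing to 4 forces exactly one block of size 2 and the rest size 1 → block sizes [2, 1, 1]

Assembling the blocks gives a Jordan form
J =
  [1, 1, 0, 0]
  [0, 1, 0, 0]
  [0, 0, 1, 0]
  [0, 0, 0, 1]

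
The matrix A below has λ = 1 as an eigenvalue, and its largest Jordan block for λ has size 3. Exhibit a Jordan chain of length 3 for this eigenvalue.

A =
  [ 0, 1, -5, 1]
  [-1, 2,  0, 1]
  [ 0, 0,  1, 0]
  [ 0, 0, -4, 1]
A Jordan chain for λ = 1 of length 3:
v_1 = (1, 1, 0, 0)ᵀ
v_2 = (-5, 0, 0, -4)ᵀ
v_3 = (0, 0, 1, 0)ᵀ

Let N = A − (1)·I. We want v_3 with N^3 v_3 = 0 but N^2 v_3 ≠ 0; then v_{j-1} := N · v_j for j = 3, …, 2.

Pick v_3 = (0, 0, 1, 0)ᵀ.
Then v_2 = N · v_3 = (-5, 0, 0, -4)ᵀ.
Then v_1 = N · v_2 = (1, 1, 0, 0)ᵀ.

Sanity check: (A − (1)·I) v_1 = (0, 0, 0, 0)ᵀ = 0. ✓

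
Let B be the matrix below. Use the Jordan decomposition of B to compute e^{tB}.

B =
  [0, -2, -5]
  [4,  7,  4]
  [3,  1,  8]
e^{tB} =
  [t^2*exp(5*t) - 5*t*exp(5*t) + exp(5*t), t^2*exp(5*t)/2 - 2*t*exp(5*t), t^2*exp(5*t) - 5*t*exp(5*t)]
  [4*t*exp(5*t), 2*t*exp(5*t) + exp(5*t), 4*t*exp(5*t)]
  [-t^2*exp(5*t) + 3*t*exp(5*t), -t^2*exp(5*t)/2 + t*exp(5*t), -t^2*exp(5*t) + 3*t*exp(5*t) + exp(5*t)]

Strategy: write B = P · J · P⁻¹ where J is a Jordan canonical form, so e^{tB} = P · e^{tJ} · P⁻¹, and e^{tJ} can be computed block-by-block.

B has Jordan form
J =
  [5, 1, 0]
  [0, 5, 1]
  [0, 0, 5]
(up to reordering of blocks).

Per-block formulas:
  For a 3×3 Jordan block J_3(5): exp(t · J_3(5)) = e^(5t)·(I + t·N + (t^2/2)·N^2), where N is the 3×3 nilpotent shift.

After assembling e^{tJ} and conjugating by P, we get:

e^{tB} =
  [t^2*exp(5*t) - 5*t*exp(5*t) + exp(5*t), t^2*exp(5*t)/2 - 2*t*exp(5*t), t^2*exp(5*t) - 5*t*exp(5*t)]
  [4*t*exp(5*t), 2*t*exp(5*t) + exp(5*t), 4*t*exp(5*t)]
  [-t^2*exp(5*t) + 3*t*exp(5*t), -t^2*exp(5*t)/2 + t*exp(5*t), -t^2*exp(5*t) + 3*t*exp(5*t) + exp(5*t)]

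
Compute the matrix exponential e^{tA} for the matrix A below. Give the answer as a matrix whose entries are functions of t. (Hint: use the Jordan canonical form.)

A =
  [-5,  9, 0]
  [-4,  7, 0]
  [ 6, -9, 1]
e^{tA} =
  [-6*t*exp(t) + exp(t), 9*t*exp(t), 0]
  [-4*t*exp(t), 6*t*exp(t) + exp(t), 0]
  [6*t*exp(t), -9*t*exp(t), exp(t)]

Strategy: write A = P · J · P⁻¹ where J is a Jordan canonical form, so e^{tA} = P · e^{tJ} · P⁻¹, and e^{tJ} can be computed block-by-block.

A has Jordan form
J =
  [1, 1, 0]
  [0, 1, 0]
  [0, 0, 1]
(up to reordering of blocks).

Per-block formulas:
  For a 2×2 Jordan block J_2(1): exp(t · J_2(1)) = e^(1t)·(I + t·N), where N is the 2×2 nilpotent shift.
  For a 1×1 block at λ = 1: exp(t · [1]) = [e^(1t)].

After assembling e^{tJ} and conjugating by P, we get:

e^{tA} =
  [-6*t*exp(t) + exp(t), 9*t*exp(t), 0]
  [-4*t*exp(t), 6*t*exp(t) + exp(t), 0]
  [6*t*exp(t), -9*t*exp(t), exp(t)]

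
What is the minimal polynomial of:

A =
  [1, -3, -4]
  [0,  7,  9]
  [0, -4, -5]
x^3 - 3*x^2 + 3*x - 1

The characteristic polynomial is χ_A(x) = (x - 1)^3, so the eigenvalues are known. The minimal polynomial is
  m_A(x) = Π_λ (x − λ)^{k_λ}
where k_λ is the size of the *largest* Jordan block for λ (equivalently, the smallest k with (A − λI)^k v = 0 for every generalised eigenvector v of λ).

  λ = 1: largest Jordan block has size 3, contributing (x − 1)^3

So m_A(x) = (x - 1)^3 = x^3 - 3*x^2 + 3*x - 1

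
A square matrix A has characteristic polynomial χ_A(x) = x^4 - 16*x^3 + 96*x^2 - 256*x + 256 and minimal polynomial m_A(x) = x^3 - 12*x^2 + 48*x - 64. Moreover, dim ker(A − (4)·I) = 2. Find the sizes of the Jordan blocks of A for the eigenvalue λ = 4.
Block sizes for λ = 4: [3, 1]

Step 1 — from the characteristic polynomial, algebraic multiplicity of λ = 4 is 4. From dim ker(A − (4)·I) = 2, there are exactly 2 Jordan blocks for λ = 4.
Step 2 — from the minimal polynomial, the factor (x − 4)^3 tells us the largest block for λ = 4 has size 3.
Step 3 — with total size 4, 2 blocks, and largest block 3, the block sizes (in nonincreasing order) are [3, 1].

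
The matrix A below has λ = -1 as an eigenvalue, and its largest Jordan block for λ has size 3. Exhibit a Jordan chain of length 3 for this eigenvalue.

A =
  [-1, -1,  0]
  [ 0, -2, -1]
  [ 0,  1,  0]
A Jordan chain for λ = -1 of length 3:
v_1 = (1, 0, 0)ᵀ
v_2 = (-1, -1, 1)ᵀ
v_3 = (0, 1, 0)ᵀ

Let N = A − (-1)·I. We want v_3 with N^3 v_3 = 0 but N^2 v_3 ≠ 0; then v_{j-1} := N · v_j for j = 3, …, 2.

Pick v_3 = (0, 1, 0)ᵀ.
Then v_2 = N · v_3 = (-1, -1, 1)ᵀ.
Then v_1 = N · v_2 = (1, 0, 0)ᵀ.

Sanity check: (A − (-1)·I) v_1 = (0, 0, 0)ᵀ = 0. ✓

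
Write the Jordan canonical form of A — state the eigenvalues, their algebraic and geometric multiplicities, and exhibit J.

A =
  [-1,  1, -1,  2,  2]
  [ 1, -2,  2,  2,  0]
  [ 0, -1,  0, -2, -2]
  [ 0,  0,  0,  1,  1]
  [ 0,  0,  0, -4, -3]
J_3(-1) ⊕ J_2(-1)

The characteristic polynomial is
  det(x·I − A) = x^5 + 5*x^4 + 10*x^3 + 10*x^2 + 5*x + 1 = (x + 1)^5

Eigenvalues and multiplicities (the geometric multiplicity of λ is n − rank(A − λI), which equals the number of Jordan blocks for λ):
  λ = -1: algebraic multiplicity = 5, geometric multiplicity = 2

Determining the block sizes for each eigenvalue:
  λ = -1: with am = 5 and gm = 2, the partition is not yet determined (e.g. several partitions of 5 into 2 parts exist). Let N = A − (-1)·I. Computing rank(N^1) = 3, rank(N^2) = 1, rank(N^3) = 0; the number of blocks of size ≥ j is rank(N^{j−1}) − rank(N^j), giving [2, 2, 1]. So we have 1 block(s) of size 3, 1 block(s) of size 2 → block sizes [3, 2]

Assembling the blocks gives a Jordan form
J =
  [-1,  1,  0,  0,  0]
  [ 0, -1,  1,  0,  0]
  [ 0,  0, -1,  0,  0]
  [ 0,  0,  0, -1,  1]
  [ 0,  0,  0,  0, -1]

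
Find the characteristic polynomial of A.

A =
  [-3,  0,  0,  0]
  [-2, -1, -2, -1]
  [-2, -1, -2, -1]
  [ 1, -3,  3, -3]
x^4 + 9*x^3 + 27*x^2 + 27*x

Expanding det(x·I − A) (e.g. by cofactor expansion or by noting that A is similar to its Jordan form J, which has the same characteristic polynomial as A) gives
  χ_A(x) = x^4 + 9*x^3 + 27*x^2 + 27*x
which factors as x*(x + 3)^3. The eigenvalues (with algebraic multiplicities) are λ = -3 with multiplicity 3, λ = 0 with multiplicity 1.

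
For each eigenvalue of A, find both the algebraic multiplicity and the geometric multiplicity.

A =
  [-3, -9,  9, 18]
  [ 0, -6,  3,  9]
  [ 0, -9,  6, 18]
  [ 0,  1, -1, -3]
λ = -3: alg = 2, geom = 2; λ = 0: alg = 2, geom = 1

Step 1 — factor the characteristic polynomial to read off the algebraic multiplicities:
  χ_A(x) = x^2*(x + 3)^2

Step 2 — compute geometric multiplicities via the rank-nullity identity g(λ) = n − rank(A − λI):
  rank(A − (-3)·I) = 2, so dim ker(A − (-3)·I) = n − 2 = 2
  rank(A − (0)·I) = 3, so dim ker(A − (0)·I) = n − 3 = 1

Summary:
  λ = -3: algebraic multiplicity = 2, geometric multiplicity = 2
  λ = 0: algebraic multiplicity = 2, geometric multiplicity = 1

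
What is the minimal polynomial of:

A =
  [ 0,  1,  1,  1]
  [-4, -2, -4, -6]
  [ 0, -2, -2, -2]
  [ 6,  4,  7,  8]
x^4 - 4*x^3

The characteristic polynomial is χ_A(x) = x^3*(x - 4), so the eigenvalues are known. The minimal polynomial is
  m_A(x) = Π_λ (x − λ)^{k_λ}
where k_λ is the size of the *largest* Jordan block for λ (equivalently, the smallest k with (A − λI)^k v = 0 for every generalised eigenvector v of λ).

  λ = 0: largest Jordan block has size 3, contributing (x − 0)^3
  λ = 4: largest Jordan block has size 1, contributing (x − 4)

So m_A(x) = x^3*(x - 4) = x^4 - 4*x^3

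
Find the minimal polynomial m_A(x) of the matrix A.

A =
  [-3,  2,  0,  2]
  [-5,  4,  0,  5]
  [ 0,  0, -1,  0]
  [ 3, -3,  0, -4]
x^2 + 2*x + 1

The characteristic polynomial is χ_A(x) = (x + 1)^4, so the eigenvalues are known. The minimal polynomial is
  m_A(x) = Π_λ (x − λ)^{k_λ}
where k_λ is the size of the *largest* Jordan block for λ (equivalently, the smallest k with (A − λI)^k v = 0 for every generalised eigenvector v of λ).

  λ = -1: largest Jordan block has size 2, contributing (x + 1)^2

So m_A(x) = (x + 1)^2 = x^2 + 2*x + 1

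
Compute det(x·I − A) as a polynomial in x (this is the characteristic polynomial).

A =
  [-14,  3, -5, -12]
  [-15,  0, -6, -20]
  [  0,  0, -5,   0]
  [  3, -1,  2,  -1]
x^4 + 20*x^3 + 150*x^2 + 500*x + 625

Expanding det(x·I − A) (e.g. by cofactor expansion or by noting that A is similar to its Jordan form J, which has the same characteristic polynomial as A) gives
  χ_A(x) = x^4 + 20*x^3 + 150*x^2 + 500*x + 625
which factors as (x + 5)^4. The eigenvalues (with algebraic multiplicities) are λ = -5 with multiplicity 4.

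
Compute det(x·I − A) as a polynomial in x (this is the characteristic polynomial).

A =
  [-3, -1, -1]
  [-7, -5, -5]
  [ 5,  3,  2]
x^3 + 6*x^2 + 12*x + 8

Expanding det(x·I − A) (e.g. by cofactor expansion or by noting that A is similar to its Jordan form J, which has the same characteristic polynomial as A) gives
  χ_A(x) = x^3 + 6*x^2 + 12*x + 8
which factors as (x + 2)^3. The eigenvalues (with algebraic multiplicities) are λ = -2 with multiplicity 3.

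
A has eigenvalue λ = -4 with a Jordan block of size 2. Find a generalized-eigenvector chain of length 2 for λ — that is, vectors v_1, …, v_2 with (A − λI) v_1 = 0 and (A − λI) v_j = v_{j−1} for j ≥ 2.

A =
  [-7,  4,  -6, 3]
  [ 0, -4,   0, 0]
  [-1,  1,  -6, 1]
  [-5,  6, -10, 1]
A Jordan chain for λ = -4 of length 2:
v_1 = (-3, 0, -1, -5)ᵀ
v_2 = (1, 0, 0, 0)ᵀ

Let N = A − (-4)·I. We want v_2 with N^2 v_2 = 0 but N^1 v_2 ≠ 0; then v_{j-1} := N · v_j for j = 2, …, 2.

Pick v_2 = (1, 0, 0, 0)ᵀ.
Then v_1 = N · v_2 = (-3, 0, -1, -5)ᵀ.

Sanity check: (A − (-4)·I) v_1 = (0, 0, 0, 0)ᵀ = 0. ✓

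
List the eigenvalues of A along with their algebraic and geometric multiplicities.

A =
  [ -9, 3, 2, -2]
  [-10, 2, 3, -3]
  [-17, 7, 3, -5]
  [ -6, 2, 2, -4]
λ = -2: alg = 4, geom = 2

Step 1 — factor the characteristic polynomial to read off the algebraic multiplicities:
  χ_A(x) = (x + 2)^4

Step 2 — compute geometric multiplicities via the rank-nullity identity g(λ) = n − rank(A − λI):
  rank(A − (-2)·I) = 2, so dim ker(A − (-2)·I) = n − 2 = 2

Summary:
  λ = -2: algebraic multiplicity = 4, geometric multiplicity = 2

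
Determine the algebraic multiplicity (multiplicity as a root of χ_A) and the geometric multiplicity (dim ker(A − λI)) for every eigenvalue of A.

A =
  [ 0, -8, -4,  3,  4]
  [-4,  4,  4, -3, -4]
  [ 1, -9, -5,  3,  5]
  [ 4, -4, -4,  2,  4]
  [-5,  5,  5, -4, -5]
λ = -4: alg = 1, geom = 1; λ = 0: alg = 4, geom = 2

Step 1 — factor the characteristic polynomial to read off the algebraic multiplicities:
  χ_A(x) = x^4*(x + 4)

Step 2 — compute geometric multiplicities via the rank-nullity identity g(λ) = n − rank(A − λI):
  rank(A − (-4)·I) = 4, so dim ker(A − (-4)·I) = n − 4 = 1
  rank(A − (0)·I) = 3, so dim ker(A − (0)·I) = n − 3 = 2

Summary:
  λ = -4: algebraic multiplicity = 1, geometric multiplicity = 1
  λ = 0: algebraic multiplicity = 4, geometric multiplicity = 2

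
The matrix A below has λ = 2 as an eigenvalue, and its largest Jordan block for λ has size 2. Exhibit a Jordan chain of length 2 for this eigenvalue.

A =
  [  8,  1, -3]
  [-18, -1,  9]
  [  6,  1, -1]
A Jordan chain for λ = 2 of length 2:
v_1 = (6, -18, 6)ᵀ
v_2 = (1, 0, 0)ᵀ

Let N = A − (2)·I. We want v_2 with N^2 v_2 = 0 but N^1 v_2 ≠ 0; then v_{j-1} := N · v_j for j = 2, …, 2.

Pick v_2 = (1, 0, 0)ᵀ.
Then v_1 = N · v_2 = (6, -18, 6)ᵀ.

Sanity check: (A − (2)·I) v_1 = (0, 0, 0)ᵀ = 0. ✓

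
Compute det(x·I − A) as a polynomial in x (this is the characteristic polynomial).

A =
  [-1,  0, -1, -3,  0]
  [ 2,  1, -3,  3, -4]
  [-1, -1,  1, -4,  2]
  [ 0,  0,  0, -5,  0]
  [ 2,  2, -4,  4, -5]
x^5 + 9*x^4 + 26*x^3 + 34*x^2 + 21*x + 5

Expanding det(x·I − A) (e.g. by cofactor expansion or by noting that A is similar to its Jordan form J, which has the same characteristic polynomial as A) gives
  χ_A(x) = x^5 + 9*x^4 + 26*x^3 + 34*x^2 + 21*x + 5
which factors as (x + 1)^4*(x + 5). The eigenvalues (with algebraic multiplicities) are λ = -5 with multiplicity 1, λ = -1 with multiplicity 4.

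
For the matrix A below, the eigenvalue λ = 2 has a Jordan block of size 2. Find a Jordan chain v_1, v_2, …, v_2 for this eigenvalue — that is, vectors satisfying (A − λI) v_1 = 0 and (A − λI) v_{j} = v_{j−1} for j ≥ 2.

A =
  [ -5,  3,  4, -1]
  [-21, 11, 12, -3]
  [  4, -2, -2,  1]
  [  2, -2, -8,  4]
A Jordan chain for λ = 2 of length 2:
v_1 = (-7, -21, 4, 2)ᵀ
v_2 = (1, 0, 0, 0)ᵀ

Let N = A − (2)·I. We want v_2 with N^2 v_2 = 0 but N^1 v_2 ≠ 0; then v_{j-1} := N · v_j for j = 2, …, 2.

Pick v_2 = (1, 0, 0, 0)ᵀ.
Then v_1 = N · v_2 = (-7, -21, 4, 2)ᵀ.

Sanity check: (A − (2)·I) v_1 = (0, 0, 0, 0)ᵀ = 0. ✓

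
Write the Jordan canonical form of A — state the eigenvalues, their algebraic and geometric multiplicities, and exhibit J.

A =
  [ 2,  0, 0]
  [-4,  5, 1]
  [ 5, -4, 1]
J_1(2) ⊕ J_2(3)

The characteristic polynomial is
  det(x·I − A) = x^3 - 8*x^2 + 21*x - 18 = (x - 3)^2*(x - 2)

Eigenvalues and multiplicities (the geometric multiplicity of λ is n − rank(A − λI), which equals the number of Jordan blocks for λ):
  λ = 2: algebraic multiplicity = 1, geometric multiplicity = 1
  λ = 3: algebraic multiplicity = 2, geometric multiplicity = 1

Determining the block sizes for each eigenvalue:
  λ = 2: one block (gm = 1), so the single block has size am = 1 → block sizes [1]
  λ = 3: one block (gm = 1), so the single block has size am = 2 → block sizes [2]

Assembling the blocks gives a Jordan form
J =
  [2, 0, 0]
  [0, 3, 1]
  [0, 0, 3]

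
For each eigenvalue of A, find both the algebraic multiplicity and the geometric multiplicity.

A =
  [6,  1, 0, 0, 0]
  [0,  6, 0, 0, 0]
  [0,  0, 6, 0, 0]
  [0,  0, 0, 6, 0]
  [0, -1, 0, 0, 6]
λ = 6: alg = 5, geom = 4

Step 1 — factor the characteristic polynomial to read off the algebraic multiplicities:
  χ_A(x) = (x - 6)^5

Step 2 — compute geometric multiplicities via the rank-nullity identity g(λ) = n − rank(A − λI):
  rank(A − (6)·I) = 1, so dim ker(A − (6)·I) = n − 1 = 4

Summary:
  λ = 6: algebraic multiplicity = 5, geometric multiplicity = 4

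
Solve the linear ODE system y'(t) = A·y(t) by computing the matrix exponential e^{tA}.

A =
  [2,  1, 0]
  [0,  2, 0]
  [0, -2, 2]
e^{tA} =
  [exp(2*t), t*exp(2*t), 0]
  [0, exp(2*t), 0]
  [0, -2*t*exp(2*t), exp(2*t)]

Strategy: write A = P · J · P⁻¹ where J is a Jordan canonical form, so e^{tA} = P · e^{tJ} · P⁻¹, and e^{tJ} can be computed block-by-block.

A has Jordan form
J =
  [2, 1, 0]
  [0, 2, 0]
  [0, 0, 2]
(up to reordering of blocks).

Per-block formulas:
  For a 2×2 Jordan block J_2(2): exp(t · J_2(2)) = e^(2t)·(I + t·N), where N is the 2×2 nilpotent shift.
  For a 1×1 block at λ = 2: exp(t · [2]) = [e^(2t)].

After assembling e^{tJ} and conjugating by P, we get:

e^{tA} =
  [exp(2*t), t*exp(2*t), 0]
  [0, exp(2*t), 0]
  [0, -2*t*exp(2*t), exp(2*t)]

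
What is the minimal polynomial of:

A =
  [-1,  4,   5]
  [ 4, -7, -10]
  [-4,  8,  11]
x^2 - 2*x + 1

The characteristic polynomial is χ_A(x) = (x - 1)^3, so the eigenvalues are known. The minimal polynomial is
  m_A(x) = Π_λ (x − λ)^{k_λ}
where k_λ is the size of the *largest* Jordan block for λ (equivalently, the smallest k with (A − λI)^k v = 0 for every generalised eigenvector v of λ).

  λ = 1: largest Jordan block has size 2, contributing (x − 1)^2

So m_A(x) = (x - 1)^2 = x^2 - 2*x + 1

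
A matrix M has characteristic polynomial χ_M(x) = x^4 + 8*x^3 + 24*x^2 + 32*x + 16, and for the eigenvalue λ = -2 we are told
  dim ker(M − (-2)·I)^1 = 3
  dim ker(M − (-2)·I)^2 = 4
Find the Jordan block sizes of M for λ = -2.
Block sizes for λ = -2: [2, 1, 1]

From the dimensions of kernels of powers, the number of Jordan blocks of size at least j is d_j − d_{j−1} where d_j = dim ker(N^j) (with d_0 = 0). Computing the differences gives [3, 1].
The number of blocks of size exactly k is (#blocks of size ≥ k) − (#blocks of size ≥ k + 1), so the partition is: 2 block(s) of size 1, 1 block(s) of size 2.
In nonincreasing order the block sizes are [2, 1, 1].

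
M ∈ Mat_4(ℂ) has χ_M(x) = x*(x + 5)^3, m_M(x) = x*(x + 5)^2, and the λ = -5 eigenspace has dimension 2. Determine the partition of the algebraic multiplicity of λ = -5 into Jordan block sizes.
Block sizes for λ = -5: [2, 1]

Step 1 — from the characteristic polynomial, algebraic multiplicity of λ = -5 is 3. From dim ker(M − (-5)·I) = 2, there are exactly 2 Jordan blocks for λ = -5.
Step 2 — from the minimal polynomial, the factor (x + 5)^2 tells us the largest block for λ = -5 has size 2.
Step 3 — with total size 3, 2 blocks, and largest block 2, the block sizes (in nonincreasing order) are [2, 1].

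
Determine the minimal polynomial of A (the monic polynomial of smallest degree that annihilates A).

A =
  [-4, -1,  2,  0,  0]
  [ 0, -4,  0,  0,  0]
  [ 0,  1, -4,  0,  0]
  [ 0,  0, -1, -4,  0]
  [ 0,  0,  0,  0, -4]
x^3 + 12*x^2 + 48*x + 64

The characteristic polynomial is χ_A(x) = (x + 4)^5, so the eigenvalues are known. The minimal polynomial is
  m_A(x) = Π_λ (x − λ)^{k_λ}
where k_λ is the size of the *largest* Jordan block for λ (equivalently, the smallest k with (A − λI)^k v = 0 for every generalised eigenvector v of λ).

  λ = -4: largest Jordan block has size 3, contributing (x + 4)^3

So m_A(x) = (x + 4)^3 = x^3 + 12*x^2 + 48*x + 64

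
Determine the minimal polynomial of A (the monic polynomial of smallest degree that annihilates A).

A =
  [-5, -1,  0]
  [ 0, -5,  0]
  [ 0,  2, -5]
x^2 + 10*x + 25

The characteristic polynomial is χ_A(x) = (x + 5)^3, so the eigenvalues are known. The minimal polynomial is
  m_A(x) = Π_λ (x − λ)^{k_λ}
where k_λ is the size of the *largest* Jordan block for λ (equivalently, the smallest k with (A − λI)^k v = 0 for every generalised eigenvector v of λ).

  λ = -5: largest Jordan block has size 2, contributing (x + 5)^2

So m_A(x) = (x + 5)^2 = x^2 + 10*x + 25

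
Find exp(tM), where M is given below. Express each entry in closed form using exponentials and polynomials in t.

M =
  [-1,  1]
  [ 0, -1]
e^{tM} =
  [exp(-t), t*exp(-t)]
  [0, exp(-t)]

Strategy: write M = P · J · P⁻¹ where J is a Jordan canonical form, so e^{tM} = P · e^{tJ} · P⁻¹, and e^{tJ} can be computed block-by-block.

M has Jordan form
J =
  [-1,  1]
  [ 0, -1]
(up to reordering of blocks).

Per-block formulas:
  For a 2×2 Jordan block J_2(-1): exp(t · J_2(-1)) = e^(-1t)·(I + t·N), where N is the 2×2 nilpotent shift.

After assembling e^{tJ} and conjugating by P, we get:

e^{tM} =
  [exp(-t), t*exp(-t)]
  [0, exp(-t)]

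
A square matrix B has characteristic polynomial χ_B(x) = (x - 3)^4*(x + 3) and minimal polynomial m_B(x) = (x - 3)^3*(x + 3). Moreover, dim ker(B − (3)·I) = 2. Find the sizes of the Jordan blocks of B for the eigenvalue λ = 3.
Block sizes for λ = 3: [3, 1]

Step 1 — from the characteristic polynomial, algebraic multiplicity of λ = 3 is 4. From dim ker(B − (3)·I) = 2, there are exactly 2 Jordan blocks for λ = 3.
Step 2 — from the minimal polynomial, the factor (x − 3)^3 tells us the largest block for λ = 3 has size 3.
Step 3 — with total size 4, 2 blocks, and largest block 3, the block sizes (in nonincreasing order) are [3, 1].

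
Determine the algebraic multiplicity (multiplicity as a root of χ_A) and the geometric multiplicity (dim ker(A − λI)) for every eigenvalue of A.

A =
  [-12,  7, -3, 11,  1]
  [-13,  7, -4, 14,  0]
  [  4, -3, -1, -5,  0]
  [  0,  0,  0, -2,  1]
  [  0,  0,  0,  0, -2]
λ = -2: alg = 5, geom = 2

Step 1 — factor the characteristic polynomial to read off the algebraic multiplicities:
  χ_A(x) = (x + 2)^5

Step 2 — compute geometric multiplicities via the rank-nullity identity g(λ) = n − rank(A − λI):
  rank(A − (-2)·I) = 3, so dim ker(A − (-2)·I) = n − 3 = 2

Summary:
  λ = -2: algebraic multiplicity = 5, geometric multiplicity = 2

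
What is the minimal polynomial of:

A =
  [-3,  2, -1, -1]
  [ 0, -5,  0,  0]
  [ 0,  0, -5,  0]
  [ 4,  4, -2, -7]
x^2 + 10*x + 25

The characteristic polynomial is χ_A(x) = (x + 5)^4, so the eigenvalues are known. The minimal polynomial is
  m_A(x) = Π_λ (x − λ)^{k_λ}
where k_λ is the size of the *largest* Jordan block for λ (equivalently, the smallest k with (A − λI)^k v = 0 for every generalised eigenvector v of λ).

  λ = -5: largest Jordan block has size 2, contributing (x + 5)^2

So m_A(x) = (x + 5)^2 = x^2 + 10*x + 25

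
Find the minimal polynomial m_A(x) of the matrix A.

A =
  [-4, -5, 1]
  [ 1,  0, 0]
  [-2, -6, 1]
x^3 + 3*x^2 + 3*x + 1

The characteristic polynomial is χ_A(x) = (x + 1)^3, so the eigenvalues are known. The minimal polynomial is
  m_A(x) = Π_λ (x − λ)^{k_λ}
where k_λ is the size of the *largest* Jordan block for λ (equivalently, the smallest k with (A − λI)^k v = 0 for every generalised eigenvector v of λ).

  λ = -1: largest Jordan block has size 3, contributing (x + 1)^3

So m_A(x) = (x + 1)^3 = x^3 + 3*x^2 + 3*x + 1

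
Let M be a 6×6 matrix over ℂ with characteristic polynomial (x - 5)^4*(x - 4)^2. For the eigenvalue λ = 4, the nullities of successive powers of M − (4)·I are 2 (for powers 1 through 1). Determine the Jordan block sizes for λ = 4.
Block sizes for λ = 4: [1, 1]

From the dimensions of kernels of powers, the number of Jordan blocks of size at least j is d_j − d_{j−1} where d_j = dim ker(N^j) (with d_0 = 0). Computing the differences gives [2].
The number of blocks of size exactly k is (#blocks of size ≥ k) − (#blocks of size ≥ k + 1), so the partition is: 2 block(s) of size 1.
In nonincreasing order the block sizes are [1, 1].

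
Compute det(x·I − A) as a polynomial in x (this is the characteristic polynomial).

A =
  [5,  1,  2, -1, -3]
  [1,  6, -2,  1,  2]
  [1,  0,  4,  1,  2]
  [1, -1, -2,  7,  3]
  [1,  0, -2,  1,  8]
x^5 - 30*x^4 + 360*x^3 - 2160*x^2 + 6480*x - 7776

Expanding det(x·I − A) (e.g. by cofactor expansion or by noting that A is similar to its Jordan form J, which has the same characteristic polynomial as A) gives
  χ_A(x) = x^5 - 30*x^4 + 360*x^3 - 2160*x^2 + 6480*x - 7776
which factors as (x - 6)^5. The eigenvalues (with algebraic multiplicities) are λ = 6 with multiplicity 5.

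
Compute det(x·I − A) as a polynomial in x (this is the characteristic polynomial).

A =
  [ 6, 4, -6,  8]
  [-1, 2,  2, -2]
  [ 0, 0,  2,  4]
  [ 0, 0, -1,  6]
x^4 - 16*x^3 + 96*x^2 - 256*x + 256

Expanding det(x·I − A) (e.g. by cofactor expansion or by noting that A is similar to its Jordan form J, which has the same characteristic polynomial as A) gives
  χ_A(x) = x^4 - 16*x^3 + 96*x^2 - 256*x + 256
which factors as (x - 4)^4. The eigenvalues (with algebraic multiplicities) are λ = 4 with multiplicity 4.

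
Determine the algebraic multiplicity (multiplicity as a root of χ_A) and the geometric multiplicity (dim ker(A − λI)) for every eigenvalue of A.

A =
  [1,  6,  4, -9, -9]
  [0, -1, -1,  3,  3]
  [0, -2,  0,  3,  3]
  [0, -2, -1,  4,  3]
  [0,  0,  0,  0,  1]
λ = 1: alg = 5, geom = 3

Step 1 — factor the characteristic polynomial to read off the algebraic multiplicities:
  χ_A(x) = (x - 1)^5

Step 2 — compute geometric multiplicities via the rank-nullity identity g(λ) = n − rank(A − λI):
  rank(A − (1)·I) = 2, so dim ker(A − (1)·I) = n − 2 = 3

Summary:
  λ = 1: algebraic multiplicity = 5, geometric multiplicity = 3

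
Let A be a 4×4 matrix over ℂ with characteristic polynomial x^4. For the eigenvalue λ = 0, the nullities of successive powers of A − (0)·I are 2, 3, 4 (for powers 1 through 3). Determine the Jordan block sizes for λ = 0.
Block sizes for λ = 0: [3, 1]

From the dimensions of kernels of powers, the number of Jordan blocks of size at least j is d_j − d_{j−1} where d_j = dim ker(N^j) (with d_0 = 0). Computing the differences gives [2, 1, 1].
The number of blocks of size exactly k is (#blocks of size ≥ k) − (#blocks of size ≥ k + 1), so the partition is: 1 block(s) of size 1, 1 block(s) of size 3.
In nonincreasing order the block sizes are [3, 1].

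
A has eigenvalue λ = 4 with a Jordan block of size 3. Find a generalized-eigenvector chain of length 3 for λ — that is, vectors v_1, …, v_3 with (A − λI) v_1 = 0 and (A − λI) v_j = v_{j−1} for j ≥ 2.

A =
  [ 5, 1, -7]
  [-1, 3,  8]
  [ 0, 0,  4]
A Jordan chain for λ = 4 of length 3:
v_1 = (1, -1, 0)ᵀ
v_2 = (-7, 8, 0)ᵀ
v_3 = (0, 0, 1)ᵀ

Let N = A − (4)·I. We want v_3 with N^3 v_3 = 0 but N^2 v_3 ≠ 0; then v_{j-1} := N · v_j for j = 3, …, 2.

Pick v_3 = (0, 0, 1)ᵀ.
Then v_2 = N · v_3 = (-7, 8, 0)ᵀ.
Then v_1 = N · v_2 = (1, -1, 0)ᵀ.

Sanity check: (A − (4)·I) v_1 = (0, 0, 0)ᵀ = 0. ✓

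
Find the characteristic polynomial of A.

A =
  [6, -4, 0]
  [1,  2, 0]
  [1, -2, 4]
x^3 - 12*x^2 + 48*x - 64

Expanding det(x·I − A) (e.g. by cofactor expansion or by noting that A is similar to its Jordan form J, which has the same characteristic polynomial as A) gives
  χ_A(x) = x^3 - 12*x^2 + 48*x - 64
which factors as (x - 4)^3. The eigenvalues (with algebraic multiplicities) are λ = 4 with multiplicity 3.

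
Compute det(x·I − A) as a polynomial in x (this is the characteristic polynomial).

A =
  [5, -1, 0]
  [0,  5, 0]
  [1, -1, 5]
x^3 - 15*x^2 + 75*x - 125

Expanding det(x·I − A) (e.g. by cofactor expansion or by noting that A is similar to its Jordan form J, which has the same characteristic polynomial as A) gives
  χ_A(x) = x^3 - 15*x^2 + 75*x - 125
which factors as (x - 5)^3. The eigenvalues (with algebraic multiplicities) are λ = 5 with multiplicity 3.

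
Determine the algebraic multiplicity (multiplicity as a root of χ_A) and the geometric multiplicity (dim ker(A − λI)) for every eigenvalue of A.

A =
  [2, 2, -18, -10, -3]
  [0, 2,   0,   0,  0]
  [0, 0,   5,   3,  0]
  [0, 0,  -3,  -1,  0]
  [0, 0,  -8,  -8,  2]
λ = 2: alg = 5, geom = 3

Step 1 — factor the characteristic polynomial to read off the algebraic multiplicities:
  χ_A(x) = (x - 2)^5

Step 2 — compute geometric multiplicities via the rank-nullity identity g(λ) = n − rank(A − λI):
  rank(A − (2)·I) = 2, so dim ker(A − (2)·I) = n − 2 = 3

Summary:
  λ = 2: algebraic multiplicity = 5, geometric multiplicity = 3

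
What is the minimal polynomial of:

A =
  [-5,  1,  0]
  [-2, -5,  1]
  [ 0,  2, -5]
x^3 + 15*x^2 + 75*x + 125

The characteristic polynomial is χ_A(x) = (x + 5)^3, so the eigenvalues are known. The minimal polynomial is
  m_A(x) = Π_λ (x − λ)^{k_λ}
where k_λ is the size of the *largest* Jordan block for λ (equivalently, the smallest k with (A − λI)^k v = 0 for every generalised eigenvector v of λ).

  λ = -5: largest Jordan block has size 3, contributing (x + 5)^3

So m_A(x) = (x + 5)^3 = x^3 + 15*x^2 + 75*x + 125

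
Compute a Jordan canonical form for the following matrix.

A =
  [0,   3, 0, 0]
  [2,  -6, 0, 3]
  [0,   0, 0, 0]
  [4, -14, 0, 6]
J_3(0) ⊕ J_1(0)

The characteristic polynomial is
  det(x·I − A) = x^4

Eigenvalues and multiplicities (the geometric multiplicity of λ is n − rank(A − λI), which equals the number of Jordan blocks for λ):
  λ = 0: algebraic multiplicity = 4, geometric multiplicity = 2

Determining the block sizes for each eigenvalue:
  λ = 0: with am = 4 and gm = 2, the partition is not yet determined (e.g. several partitions of 4 into 2 parts exist). Let N = A − (0)·I. Computing rank(N^1) = 2, rank(N^2) = 1, rank(N^3) = 0; the number of blocks of size ≥ j is rank(N^{j−1}) − rank(N^j), giving [2, 1, 1]. So we have 1 block(s) of size 3, 1 block(s) of size 1 → block sizes [3, 1]

Assembling the blocks gives a Jordan form
J =
  [0, 1, 0, 0]
  [0, 0, 1, 0]
  [0, 0, 0, 0]
  [0, 0, 0, 0]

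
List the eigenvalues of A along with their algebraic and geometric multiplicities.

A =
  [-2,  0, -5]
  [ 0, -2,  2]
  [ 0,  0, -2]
λ = -2: alg = 3, geom = 2

Step 1 — factor the characteristic polynomial to read off the algebraic multiplicities:
  χ_A(x) = (x + 2)^3

Step 2 — compute geometric multiplicities via the rank-nullity identity g(λ) = n − rank(A − λI):
  rank(A − (-2)·I) = 1, so dim ker(A − (-2)·I) = n − 1 = 2

Summary:
  λ = -2: algebraic multiplicity = 3, geometric multiplicity = 2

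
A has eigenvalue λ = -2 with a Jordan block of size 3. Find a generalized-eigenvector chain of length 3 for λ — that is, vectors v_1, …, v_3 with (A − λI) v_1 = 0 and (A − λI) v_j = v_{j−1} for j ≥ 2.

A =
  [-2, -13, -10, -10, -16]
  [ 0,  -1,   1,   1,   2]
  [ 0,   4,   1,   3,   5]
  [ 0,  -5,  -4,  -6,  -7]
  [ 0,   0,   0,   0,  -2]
A Jordan chain for λ = -2 of length 3:
v_1 = (-3, 0, 1, -1, 0)ᵀ
v_2 = (-13, 1, 4, -5, 0)ᵀ
v_3 = (0, 1, 0, 0, 0)ᵀ

Let N = A − (-2)·I. We want v_3 with N^3 v_3 = 0 but N^2 v_3 ≠ 0; then v_{j-1} := N · v_j for j = 3, …, 2.

Pick v_3 = (0, 1, 0, 0, 0)ᵀ.
Then v_2 = N · v_3 = (-13, 1, 4, -5, 0)ᵀ.
Then v_1 = N · v_2 = (-3, 0, 1, -1, 0)ᵀ.

Sanity check: (A − (-2)·I) v_1 = (0, 0, 0, 0, 0)ᵀ = 0. ✓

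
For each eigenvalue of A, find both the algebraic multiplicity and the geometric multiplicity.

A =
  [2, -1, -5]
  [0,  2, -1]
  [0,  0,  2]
λ = 2: alg = 3, geom = 1

Step 1 — factor the characteristic polynomial to read off the algebraic multiplicities:
  χ_A(x) = (x - 2)^3

Step 2 — compute geometric multiplicities via the rank-nullity identity g(λ) = n − rank(A − λI):
  rank(A − (2)·I) = 2, so dim ker(A − (2)·I) = n − 2 = 1

Summary:
  λ = 2: algebraic multiplicity = 3, geometric multiplicity = 1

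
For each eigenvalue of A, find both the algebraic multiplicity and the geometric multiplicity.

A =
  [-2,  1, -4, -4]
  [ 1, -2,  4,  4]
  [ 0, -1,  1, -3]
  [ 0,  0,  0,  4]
λ = -1: alg = 3, geom = 1; λ = 4: alg = 1, geom = 1

Step 1 — factor the characteristic polynomial to read off the algebraic multiplicities:
  χ_A(x) = (x - 4)*(x + 1)^3

Step 2 — compute geometric multiplicities via the rank-nullity identity g(λ) = n − rank(A − λI):
  rank(A − (-1)·I) = 3, so dim ker(A − (-1)·I) = n − 3 = 1
  rank(A − (4)·I) = 3, so dim ker(A − (4)·I) = n − 3 = 1

Summary:
  λ = -1: algebraic multiplicity = 3, geometric multiplicity = 1
  λ = 4: algebraic multiplicity = 1, geometric multiplicity = 1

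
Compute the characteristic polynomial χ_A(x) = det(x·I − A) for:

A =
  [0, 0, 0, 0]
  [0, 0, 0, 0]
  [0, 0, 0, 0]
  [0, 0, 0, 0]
x^4

Expanding det(x·I − A) (e.g. by cofactor expansion or by noting that A is similar to its Jordan form J, which has the same characteristic polynomial as A) gives
  χ_A(x) = x^4
which factors as x^4. The eigenvalues (with algebraic multiplicities) are λ = 0 with multiplicity 4.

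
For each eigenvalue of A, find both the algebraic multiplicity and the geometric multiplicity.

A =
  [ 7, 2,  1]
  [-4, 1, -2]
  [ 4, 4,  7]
λ = 5: alg = 3, geom = 2

Step 1 — factor the characteristic polynomial to read off the algebraic multiplicities:
  χ_A(x) = (x - 5)^3

Step 2 — compute geometric multiplicities via the rank-nullity identity g(λ) = n − rank(A − λI):
  rank(A − (5)·I) = 1, so dim ker(A − (5)·I) = n − 1 = 2

Summary:
  λ = 5: algebraic multiplicity = 3, geometric multiplicity = 2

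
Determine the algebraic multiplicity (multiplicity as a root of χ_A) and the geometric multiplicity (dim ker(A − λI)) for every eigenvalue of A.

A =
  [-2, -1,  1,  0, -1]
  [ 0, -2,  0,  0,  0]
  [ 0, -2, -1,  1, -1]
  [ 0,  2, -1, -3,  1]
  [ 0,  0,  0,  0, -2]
λ = -2: alg = 5, geom = 3

Step 1 — factor the characteristic polynomial to read off the algebraic multiplicities:
  χ_A(x) = (x + 2)^5

Step 2 — compute geometric multiplicities via the rank-nullity identity g(λ) = n − rank(A − λI):
  rank(A − (-2)·I) = 2, so dim ker(A − (-2)·I) = n − 2 = 3

Summary:
  λ = -2: algebraic multiplicity = 5, geometric multiplicity = 3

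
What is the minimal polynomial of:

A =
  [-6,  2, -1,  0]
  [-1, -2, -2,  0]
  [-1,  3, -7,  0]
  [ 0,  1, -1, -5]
x^3 + 15*x^2 + 75*x + 125

The characteristic polynomial is χ_A(x) = (x + 5)^4, so the eigenvalues are known. The minimal polynomial is
  m_A(x) = Π_λ (x − λ)^{k_λ}
where k_λ is the size of the *largest* Jordan block for λ (equivalently, the smallest k with (A − λI)^k v = 0 for every generalised eigenvector v of λ).

  λ = -5: largest Jordan block has size 3, contributing (x + 5)^3

So m_A(x) = (x + 5)^3 = x^3 + 15*x^2 + 75*x + 125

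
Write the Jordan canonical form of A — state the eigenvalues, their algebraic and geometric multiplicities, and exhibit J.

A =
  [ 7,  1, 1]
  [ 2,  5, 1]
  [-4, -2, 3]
J_3(5)

The characteristic polynomial is
  det(x·I − A) = x^3 - 15*x^2 + 75*x - 125 = (x - 5)^3

Eigenvalues and multiplicities (the geometric multiplicity of λ is n − rank(A − λI), which equals the number of Jordan blocks for λ):
  λ = 5: algebraic multiplicity = 3, geometric multiplicity = 1

Determining the block sizes for each eigenvalue:
  λ = 5: one block (gm = 1), so the single block has size am = 3 → block sizes [3]

Assembling the blocks gives a Jordan form
J =
  [5, 1, 0]
  [0, 5, 1]
  [0, 0, 5]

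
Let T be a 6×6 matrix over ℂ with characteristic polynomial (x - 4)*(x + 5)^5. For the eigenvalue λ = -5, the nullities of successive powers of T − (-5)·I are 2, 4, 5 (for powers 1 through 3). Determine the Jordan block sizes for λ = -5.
Block sizes for λ = -5: [3, 2]

From the dimensions of kernels of powers, the number of Jordan blocks of size at least j is d_j − d_{j−1} where d_j = dim ker(N^j) (with d_0 = 0). Computing the differences gives [2, 2, 1].
The number of blocks of size exactly k is (#blocks of size ≥ k) − (#blocks of size ≥ k + 1), so the partition is: 1 block(s) of size 2, 1 block(s) of size 3.
In nonincreasing order the block sizes are [3, 2].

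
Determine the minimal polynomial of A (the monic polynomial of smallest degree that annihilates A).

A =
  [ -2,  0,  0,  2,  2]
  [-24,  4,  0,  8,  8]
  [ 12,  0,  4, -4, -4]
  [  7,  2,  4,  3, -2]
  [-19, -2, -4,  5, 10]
x^3 - 11*x^2 + 38*x - 40

The characteristic polynomial is χ_A(x) = (x - 5)*(x - 4)^3*(x - 2), so the eigenvalues are known. The minimal polynomial is
  m_A(x) = Π_λ (x − λ)^{k_λ}
where k_λ is the size of the *largest* Jordan block for λ (equivalently, the smallest k with (A − λI)^k v = 0 for every generalised eigenvector v of λ).

  λ = 2: largest Jordan block has size 1, contributing (x − 2)
  λ = 4: largest Jordan block has size 1, contributing (x − 4)
  λ = 5: largest Jordan block has size 1, contributing (x − 5)

So m_A(x) = (x - 5)*(x - 4)*(x - 2) = x^3 - 11*x^2 + 38*x - 40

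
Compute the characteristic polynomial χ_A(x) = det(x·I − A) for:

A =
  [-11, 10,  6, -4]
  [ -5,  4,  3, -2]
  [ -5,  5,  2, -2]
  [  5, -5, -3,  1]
x^4 + 4*x^3 + 6*x^2 + 4*x + 1

Expanding det(x·I − A) (e.g. by cofactor expansion or by noting that A is similar to its Jordan form J, which has the same characteristic polynomial as A) gives
  χ_A(x) = x^4 + 4*x^3 + 6*x^2 + 4*x + 1
which factors as (x + 1)^4. The eigenvalues (with algebraic multiplicities) are λ = -1 with multiplicity 4.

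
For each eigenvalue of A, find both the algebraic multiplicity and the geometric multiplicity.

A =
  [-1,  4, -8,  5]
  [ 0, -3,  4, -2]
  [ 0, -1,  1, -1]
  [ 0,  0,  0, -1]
λ = -1: alg = 4, geom = 2

Step 1 — factor the characteristic polynomial to read off the algebraic multiplicities:
  χ_A(x) = (x + 1)^4

Step 2 — compute geometric multiplicities via the rank-nullity identity g(λ) = n − rank(A − λI):
  rank(A − (-1)·I) = 2, so dim ker(A − (-1)·I) = n − 2 = 2

Summary:
  λ = -1: algebraic multiplicity = 4, geometric multiplicity = 2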